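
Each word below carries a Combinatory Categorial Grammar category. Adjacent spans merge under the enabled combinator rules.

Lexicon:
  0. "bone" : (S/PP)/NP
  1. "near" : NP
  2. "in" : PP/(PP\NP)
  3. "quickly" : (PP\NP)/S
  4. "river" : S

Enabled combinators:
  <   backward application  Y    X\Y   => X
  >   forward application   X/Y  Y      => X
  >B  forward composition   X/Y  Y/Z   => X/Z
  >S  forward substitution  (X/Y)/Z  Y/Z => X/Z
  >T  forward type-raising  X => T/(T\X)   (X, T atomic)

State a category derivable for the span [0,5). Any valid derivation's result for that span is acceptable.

[0,5] S   >
  [0,2] S/PP   >
    [0,1] "bone" : (S/PP)/NP
    [1,2] "near" : NP
  [2,5] PP   >
    [2,3] "in" : PP/(PP\NP)
    [3,5] PP\NP   >
      [3,4] "quickly" : (PP\NP)/S
      [4,5] "river" : S

S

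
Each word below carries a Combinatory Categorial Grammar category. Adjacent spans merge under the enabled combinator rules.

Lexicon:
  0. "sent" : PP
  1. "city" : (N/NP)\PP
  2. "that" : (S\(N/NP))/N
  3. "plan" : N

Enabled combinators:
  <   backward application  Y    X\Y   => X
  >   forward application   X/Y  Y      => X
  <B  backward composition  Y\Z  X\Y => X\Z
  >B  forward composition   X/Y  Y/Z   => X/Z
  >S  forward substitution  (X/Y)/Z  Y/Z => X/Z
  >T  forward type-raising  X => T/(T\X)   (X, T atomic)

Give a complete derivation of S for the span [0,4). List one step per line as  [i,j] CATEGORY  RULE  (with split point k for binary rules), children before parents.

[0,4] S   <
  [0,2] N/NP   <
    [0,1] "sent" : PP
    [1,2] "city" : (N/NP)\PP
  [2,4] S\(N/NP)   >
    [2,3] "that" : (S\(N/NP))/N
    [3,4] "plan" : N

[0,1] PP  lex  "sent"
[1,2] (N/NP)\PP  lex  "city"
[0,2] N/NP  <  k=1
[2,3] (S\(N/NP))/N  lex  "that"
[3,4] N  lex  "plan"
[2,4] S\(N/NP)  >  k=3
[0,4] S  <  k=2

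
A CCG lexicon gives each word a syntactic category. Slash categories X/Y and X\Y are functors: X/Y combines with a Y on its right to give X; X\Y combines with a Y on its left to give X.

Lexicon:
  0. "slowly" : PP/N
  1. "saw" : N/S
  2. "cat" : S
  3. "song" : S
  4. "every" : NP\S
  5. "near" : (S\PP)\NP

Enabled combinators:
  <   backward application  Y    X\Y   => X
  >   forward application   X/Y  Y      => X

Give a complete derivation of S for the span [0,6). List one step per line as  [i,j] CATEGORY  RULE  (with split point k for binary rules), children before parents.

[0,1] PP/N  lex  "slowly"
[1,2] N/S  lex  "saw"
[2,3] S  lex  "cat"
[1,3] N  >  k=2
[0,3] PP  >  k=1
[3,4] S  lex  "song"
[4,5] NP\S  lex  "every"
[3,5] NP  <  k=4
[5,6] (S\PP)\NP  lex  "near"
[3,6] S\PP  <  k=5
[0,6] S  <  k=3

[0,6] S   <
  [0,3] PP   >
    [0,1] "slowly" : PP/N
    [1,3] N   >
      [1,2] "saw" : N/S
      [2,3] "cat" : S
  [3,6] S\PP   <
    [3,5] NP   <
      [3,4] "song" : S
      [4,5] "every" : NP\S
    [5,6] "near" : (S\PP)\NP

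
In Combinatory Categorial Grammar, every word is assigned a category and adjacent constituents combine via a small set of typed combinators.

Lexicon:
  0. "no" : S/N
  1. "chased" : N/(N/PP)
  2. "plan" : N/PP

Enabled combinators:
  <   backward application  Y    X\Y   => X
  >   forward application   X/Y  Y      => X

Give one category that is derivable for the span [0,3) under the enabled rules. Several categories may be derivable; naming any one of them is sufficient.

S

[0,3] S   >
  [0,1] "no" : S/N
  [1,3] N   >
    [1,2] "chased" : N/(N/PP)
    [2,3] "plan" : N/PP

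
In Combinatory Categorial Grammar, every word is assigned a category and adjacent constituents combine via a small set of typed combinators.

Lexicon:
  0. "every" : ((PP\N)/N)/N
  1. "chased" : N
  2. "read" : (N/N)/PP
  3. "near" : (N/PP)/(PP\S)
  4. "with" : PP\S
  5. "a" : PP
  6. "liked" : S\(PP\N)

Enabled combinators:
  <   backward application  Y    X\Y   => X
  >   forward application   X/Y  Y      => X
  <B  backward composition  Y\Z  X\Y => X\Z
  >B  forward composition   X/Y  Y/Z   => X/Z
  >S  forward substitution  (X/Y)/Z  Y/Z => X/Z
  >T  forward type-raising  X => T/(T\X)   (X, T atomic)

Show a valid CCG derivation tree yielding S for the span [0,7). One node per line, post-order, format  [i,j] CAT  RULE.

[0,7] S   <
  [0,6] PP\N   >
    [0,2] (PP\N)/N   >
      [0,1] "every" : ((PP\N)/N)/N
      [1,2] "chased" : N
    [2,6] N   >
      [2,5] N/PP   >S
        [2,3] "read" : (N/N)/PP
        [3,5] N/PP   >
          [3,4] "near" : (N/PP)/(PP\S)
          [4,5] "with" : PP\S
      [5,6] "a" : PP
  [6,7] "liked" : S\(PP\N)

[0,1] ((PP\N)/N)/N  lex  "every"
[1,2] N  lex  "chased"
[0,2] (PP\N)/N  >  k=1
[2,3] (N/N)/PP  lex  "read"
[3,4] (N/PP)/(PP\S)  lex  "near"
[4,5] PP\S  lex  "with"
[3,5] N/PP  >  k=4
[2,5] N/PP  >S  k=3
[5,6] PP  lex  "a"
[2,6] N  >  k=5
[0,6] PP\N  >  k=2
[6,7] S\(PP\N)  lex  "liked"
[0,7] S  <  k=6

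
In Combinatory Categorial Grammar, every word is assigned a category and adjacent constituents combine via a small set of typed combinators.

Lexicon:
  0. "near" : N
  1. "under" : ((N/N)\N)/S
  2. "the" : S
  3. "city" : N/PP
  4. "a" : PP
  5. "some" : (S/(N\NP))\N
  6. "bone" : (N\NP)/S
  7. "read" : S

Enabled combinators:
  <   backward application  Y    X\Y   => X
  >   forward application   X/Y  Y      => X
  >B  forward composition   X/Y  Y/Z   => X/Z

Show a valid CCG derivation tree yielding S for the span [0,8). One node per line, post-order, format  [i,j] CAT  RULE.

[0,1] N  lex  "near"
[1,2] ((N/N)\N)/S  lex  "under"
[2,3] S  lex  "the"
[1,3] (N/N)\N  >  k=2
[0,3] N/N  <  k=1
[3,4] N/PP  lex  "city"
[0,4] N/PP  >B  k=3
[4,5] PP  lex  "a"
[0,5] N  >  k=4
[5,6] (S/(N\NP))\N  lex  "some"
[0,6] S/(N\NP)  <  k=5
[6,7] (N\NP)/S  lex  "bone"
[7,8] S  lex  "read"
[6,8] N\NP  >  k=7
[0,8] S  >  k=6

[0,8] S   >
  [0,6] S/(N\NP)   <
    [0,5] N   >
      [0,4] N/PP   >B
        [0,3] N/N   <
          [0,1] "near" : N
          [1,3] (N/N)\N   >
            [1,2] "under" : ((N/N)\N)/S
            [2,3] "the" : S
        [3,4] "city" : N/PP
      [4,5] "a" : PP
    [5,6] "some" : (S/(N\NP))\N
  [6,8] N\NP   >
    [6,7] "bone" : (N\NP)/S
    [7,8] "read" : S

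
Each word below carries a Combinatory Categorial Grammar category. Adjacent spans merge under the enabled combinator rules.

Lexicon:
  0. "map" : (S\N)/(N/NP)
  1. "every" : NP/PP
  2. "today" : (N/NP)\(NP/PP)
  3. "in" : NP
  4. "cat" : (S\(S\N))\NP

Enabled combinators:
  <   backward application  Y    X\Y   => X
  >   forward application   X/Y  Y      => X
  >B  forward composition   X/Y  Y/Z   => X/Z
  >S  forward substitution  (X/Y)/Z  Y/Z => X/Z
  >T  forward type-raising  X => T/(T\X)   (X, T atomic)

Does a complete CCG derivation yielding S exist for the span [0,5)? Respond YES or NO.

[0,5] S   <
  [0,3] S\N   >
    [0,1] "map" : (S\N)/(N/NP)
    [1,3] N/NP   <
      [1,2] "every" : NP/PP
      [2,3] "today" : (N/NP)\(NP/PP)
  [3,5] S\(S\N)   <
    [3,4] "in" : NP
    [4,5] "cat" : (S\(S\N))\NP

YES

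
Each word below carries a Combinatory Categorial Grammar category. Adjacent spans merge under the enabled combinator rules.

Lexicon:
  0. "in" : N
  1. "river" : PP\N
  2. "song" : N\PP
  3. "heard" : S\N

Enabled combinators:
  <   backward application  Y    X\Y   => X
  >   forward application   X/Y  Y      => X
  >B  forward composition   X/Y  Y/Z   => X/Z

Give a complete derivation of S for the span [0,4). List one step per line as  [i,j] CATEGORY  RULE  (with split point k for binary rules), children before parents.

[0,4] S   <
  [0,3] N   <
    [0,2] PP   <
      [0,1] "in" : N
      [1,2] "river" : PP\N
    [2,3] "song" : N\PP
  [3,4] "heard" : S\N

[0,1] N  lex  "in"
[1,2] PP\N  lex  "river"
[0,2] PP  <  k=1
[2,3] N\PP  lex  "song"
[0,3] N  <  k=2
[3,4] S\N  lex  "heard"
[0,4] S  <  k=3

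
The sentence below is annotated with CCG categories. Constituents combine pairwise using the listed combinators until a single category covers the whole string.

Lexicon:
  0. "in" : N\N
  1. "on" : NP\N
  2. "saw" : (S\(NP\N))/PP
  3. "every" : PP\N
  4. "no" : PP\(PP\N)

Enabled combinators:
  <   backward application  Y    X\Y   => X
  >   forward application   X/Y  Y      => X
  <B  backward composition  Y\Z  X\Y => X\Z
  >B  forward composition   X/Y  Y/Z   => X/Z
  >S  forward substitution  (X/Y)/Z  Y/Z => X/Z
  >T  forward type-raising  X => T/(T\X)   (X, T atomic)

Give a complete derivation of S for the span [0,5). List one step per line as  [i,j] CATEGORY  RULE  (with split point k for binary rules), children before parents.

[0,5] S   <
  [0,2] NP\N   <B
    [0,1] "in" : N\N
    [1,2] "on" : NP\N
  [2,5] S\(NP\N)   >
    [2,3] "saw" : (S\(NP\N))/PP
    [3,5] PP   <
      [3,4] "every" : PP\N
      [4,5] "no" : PP\(PP\N)

[0,1] N\N  lex  "in"
[1,2] NP\N  lex  "on"
[0,2] NP\N  <B  k=1
[2,3] (S\(NP\N))/PP  lex  "saw"
[3,4] PP\N  lex  "every"
[4,5] PP\(PP\N)  lex  "no"
[3,5] PP  <  k=4
[2,5] S\(NP\N)  >  k=3
[0,5] S  <  k=2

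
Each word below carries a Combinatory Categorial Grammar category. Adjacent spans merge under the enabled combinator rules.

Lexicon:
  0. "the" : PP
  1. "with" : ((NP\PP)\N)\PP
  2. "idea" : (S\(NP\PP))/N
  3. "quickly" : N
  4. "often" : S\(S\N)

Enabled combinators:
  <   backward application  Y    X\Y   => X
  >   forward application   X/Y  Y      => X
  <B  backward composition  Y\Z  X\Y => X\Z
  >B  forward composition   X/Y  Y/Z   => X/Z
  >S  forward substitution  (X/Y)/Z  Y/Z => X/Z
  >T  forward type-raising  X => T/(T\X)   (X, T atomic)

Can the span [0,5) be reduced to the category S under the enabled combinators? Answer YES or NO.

YES

[0,5] S   <
  [0,4] S\N   <B
    [0,2] (NP\PP)\N   <
      [0,1] "the" : PP
      [1,2] "with" : ((NP\PP)\N)\PP
    [2,4] S\(NP\PP)   >
      [2,3] "idea" : (S\(NP\PP))/N
      [3,4] "quickly" : N
  [4,5] "often" : S\(S\N)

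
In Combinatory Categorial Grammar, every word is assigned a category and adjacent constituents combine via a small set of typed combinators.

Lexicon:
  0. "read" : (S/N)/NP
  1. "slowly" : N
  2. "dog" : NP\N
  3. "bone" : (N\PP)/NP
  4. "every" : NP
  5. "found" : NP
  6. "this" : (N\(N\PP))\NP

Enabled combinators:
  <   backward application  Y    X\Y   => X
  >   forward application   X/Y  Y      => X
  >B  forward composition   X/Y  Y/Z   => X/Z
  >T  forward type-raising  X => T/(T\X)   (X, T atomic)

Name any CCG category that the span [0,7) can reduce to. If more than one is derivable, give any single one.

[0,7] S   >
  [0,3] S/N   >
    [0,1] "read" : (S/N)/NP
    [1,3] NP   <
      [1,2] "slowly" : N
      [2,3] "dog" : NP\N
  [3,7] N   <
    [3,5] N\PP   >
      [3,4] "bone" : (N\PP)/NP
      [4,5] "every" : NP
    [5,7] N\(N\PP)   <
      [5,6] "found" : NP
      [6,7] "this" : (N\(N\PP))\NP

S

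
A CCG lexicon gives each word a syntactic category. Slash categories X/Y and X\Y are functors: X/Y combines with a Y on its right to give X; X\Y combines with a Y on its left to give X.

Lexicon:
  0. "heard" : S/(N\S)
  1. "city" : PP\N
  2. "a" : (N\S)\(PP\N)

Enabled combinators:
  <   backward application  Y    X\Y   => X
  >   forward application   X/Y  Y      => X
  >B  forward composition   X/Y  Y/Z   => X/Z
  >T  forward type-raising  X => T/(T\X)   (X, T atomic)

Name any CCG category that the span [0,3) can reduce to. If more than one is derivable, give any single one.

S

[0,3] S   >
  [0,1] "heard" : S/(N\S)
  [1,3] N\S   <
    [1,2] "city" : PP\N
    [2,3] "a" : (N\S)\(PP\N)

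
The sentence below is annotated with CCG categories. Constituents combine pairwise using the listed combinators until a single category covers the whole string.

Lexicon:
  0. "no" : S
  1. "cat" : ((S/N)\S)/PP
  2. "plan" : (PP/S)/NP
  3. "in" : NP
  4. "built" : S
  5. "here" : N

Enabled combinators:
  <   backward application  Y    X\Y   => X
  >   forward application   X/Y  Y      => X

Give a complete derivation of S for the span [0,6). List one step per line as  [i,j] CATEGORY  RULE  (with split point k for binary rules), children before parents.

[0,1] S  lex  "no"
[1,2] ((S/N)\S)/PP  lex  "cat"
[2,3] (PP/S)/NP  lex  "plan"
[3,4] NP  lex  "in"
[2,4] PP/S  >  k=3
[4,5] S  lex  "built"
[2,5] PP  >  k=4
[1,5] (S/N)\S  >  k=2
[0,5] S/N  <  k=1
[5,6] N  lex  "here"
[0,6] S  >  k=5

[0,6] S   >
  [0,5] S/N   <
    [0,1] "no" : S
    [1,5] (S/N)\S   >
      [1,2] "cat" : ((S/N)\S)/PP
      [2,5] PP   >
        [2,4] PP/S   >
          [2,3] "plan" : (PP/S)/NP
          [3,4] "in" : NP
        [4,5] "built" : S
  [5,6] "here" : N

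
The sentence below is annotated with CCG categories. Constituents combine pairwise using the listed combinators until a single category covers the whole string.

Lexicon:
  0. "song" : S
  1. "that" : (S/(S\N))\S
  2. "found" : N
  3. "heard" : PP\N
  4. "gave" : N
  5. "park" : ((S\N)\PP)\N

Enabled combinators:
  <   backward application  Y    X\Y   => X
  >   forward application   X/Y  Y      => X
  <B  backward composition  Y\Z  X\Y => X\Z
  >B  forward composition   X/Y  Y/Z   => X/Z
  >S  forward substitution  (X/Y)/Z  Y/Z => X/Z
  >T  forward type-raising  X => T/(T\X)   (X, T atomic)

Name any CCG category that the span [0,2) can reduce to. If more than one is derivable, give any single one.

[0,6] S   >
  [0,2] S/(S\N)   <
    [0,1] "song" : S
    [1,2] "that" : (S/(S\N))\S
  [2,6] S\N   <
    [2,4] PP   <
      [2,3] "found" : N
      [3,4] "heard" : PP\N
    [4,6] (S\N)\PP   <
      [4,5] "gave" : N
      [5,6] "park" : ((S\N)\PP)\N

S/(S\N)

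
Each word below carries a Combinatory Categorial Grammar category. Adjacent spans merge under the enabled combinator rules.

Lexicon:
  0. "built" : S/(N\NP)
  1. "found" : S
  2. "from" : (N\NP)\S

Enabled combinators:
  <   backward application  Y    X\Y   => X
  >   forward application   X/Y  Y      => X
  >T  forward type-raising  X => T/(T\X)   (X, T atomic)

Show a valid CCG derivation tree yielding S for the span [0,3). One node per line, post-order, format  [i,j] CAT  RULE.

[0,3] S   >
  [0,1] "built" : S/(N\NP)
  [1,3] N\NP   <
    [1,2] "found" : S
    [2,3] "from" : (N\NP)\S

[0,1] S/(N\NP)  lex  "built"
[1,2] S  lex  "found"
[2,3] (N\NP)\S  lex  "from"
[1,3] N\NP  <  k=2
[0,3] S  >  k=1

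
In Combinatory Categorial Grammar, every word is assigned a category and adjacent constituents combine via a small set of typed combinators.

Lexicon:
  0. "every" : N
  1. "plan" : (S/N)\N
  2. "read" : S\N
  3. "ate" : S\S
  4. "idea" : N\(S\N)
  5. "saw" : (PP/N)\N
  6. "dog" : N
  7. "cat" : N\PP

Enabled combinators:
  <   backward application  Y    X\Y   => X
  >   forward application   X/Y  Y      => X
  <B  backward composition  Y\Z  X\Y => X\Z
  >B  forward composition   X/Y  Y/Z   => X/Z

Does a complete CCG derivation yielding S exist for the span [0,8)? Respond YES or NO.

YES

[0,8] S   >
  [0,2] S/N   <
    [0,1] "every" : N
    [1,2] "plan" : (S/N)\N
  [2,8] N   <
    [2,7] PP   >
      [2,6] PP/N   <
        [2,5] N   <
          [2,4] S\N   <B
            [2,3] "read" : S\N
            [3,4] "ate" : S\S
          [4,5] "idea" : N\(S\N)
        [5,6] "saw" : (PP/N)\N
      [6,7] "dog" : N
    [7,8] "cat" : N\PP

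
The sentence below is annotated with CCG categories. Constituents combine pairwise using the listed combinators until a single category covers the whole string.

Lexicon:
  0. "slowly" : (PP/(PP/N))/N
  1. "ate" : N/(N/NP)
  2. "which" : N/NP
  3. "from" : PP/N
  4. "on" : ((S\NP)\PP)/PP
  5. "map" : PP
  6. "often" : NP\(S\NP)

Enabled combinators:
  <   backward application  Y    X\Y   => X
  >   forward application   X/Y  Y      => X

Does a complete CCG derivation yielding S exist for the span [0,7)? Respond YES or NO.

NO

(PP/(PP/N))/N N/(N/NP) N/NP PP/N ((S\NP)\PP)/PP PP NP\(S\NP)
CKY chart[0,7] = {NP}; S ∉ chart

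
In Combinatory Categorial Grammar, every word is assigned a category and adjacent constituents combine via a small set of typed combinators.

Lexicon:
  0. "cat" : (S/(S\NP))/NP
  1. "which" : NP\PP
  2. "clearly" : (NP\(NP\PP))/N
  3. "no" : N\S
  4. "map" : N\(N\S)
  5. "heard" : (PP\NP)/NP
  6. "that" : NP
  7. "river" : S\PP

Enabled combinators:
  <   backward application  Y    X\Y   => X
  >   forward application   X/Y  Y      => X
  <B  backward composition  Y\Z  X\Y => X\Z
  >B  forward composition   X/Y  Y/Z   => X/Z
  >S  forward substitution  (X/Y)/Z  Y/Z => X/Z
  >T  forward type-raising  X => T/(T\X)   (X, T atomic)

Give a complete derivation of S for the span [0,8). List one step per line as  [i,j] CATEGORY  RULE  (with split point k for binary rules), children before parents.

[0,8] S   >
  [0,5] S/(S\NP)   >
    [0,1] "cat" : (S/(S\NP))/NP
    [1,5] NP   <
      [1,2] "which" : NP\PP
      [2,5] NP\(NP\PP)   >
        [2,3] "clearly" : (NP\(NP\PP))/N
        [3,5] N   <
          [3,4] "no" : N\S
          [4,5] "map" : N\(N\S)
  [5,8] S\NP   <B
    [5,7] PP\NP   >
      [5,6] "heard" : (PP\NP)/NP
      [6,7] "that" : NP
    [7,8] "river" : S\PP

[0,1] (S/(S\NP))/NP  lex  "cat"
[1,2] NP\PP  lex  "which"
[2,3] (NP\(NP\PP))/N  lex  "clearly"
[3,4] N\S  lex  "no"
[4,5] N\(N\S)  lex  "map"
[3,5] N  <  k=4
[2,5] NP\(NP\PP)  >  k=3
[1,5] NP  <  k=2
[0,5] S/(S\NP)  >  k=1
[5,6] (PP\NP)/NP  lex  "heard"
[6,7] NP  lex  "that"
[5,7] PP\NP  >  k=6
[7,8] S\PP  lex  "river"
[5,8] S\NP  <B  k=7
[0,8] S  >  k=5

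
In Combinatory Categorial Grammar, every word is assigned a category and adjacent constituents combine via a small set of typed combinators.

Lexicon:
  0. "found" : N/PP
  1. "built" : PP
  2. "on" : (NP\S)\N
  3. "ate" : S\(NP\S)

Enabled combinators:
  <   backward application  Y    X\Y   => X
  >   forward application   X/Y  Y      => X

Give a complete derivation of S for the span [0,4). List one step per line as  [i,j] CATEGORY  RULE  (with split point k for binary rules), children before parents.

[0,1] N/PP  lex  "found"
[1,2] PP  lex  "built"
[0,2] N  >  k=1
[2,3] (NP\S)\N  lex  "on"
[0,3] NP\S  <  k=2
[3,4] S\(NP\S)  lex  "ate"
[0,4] S  <  k=3

[0,4] S   <
  [0,3] NP\S   <
    [0,2] N   >
      [0,1] "found" : N/PP
      [1,2] "built" : PP
    [2,3] "on" : (NP\S)\N
  [3,4] "ate" : S\(NP\S)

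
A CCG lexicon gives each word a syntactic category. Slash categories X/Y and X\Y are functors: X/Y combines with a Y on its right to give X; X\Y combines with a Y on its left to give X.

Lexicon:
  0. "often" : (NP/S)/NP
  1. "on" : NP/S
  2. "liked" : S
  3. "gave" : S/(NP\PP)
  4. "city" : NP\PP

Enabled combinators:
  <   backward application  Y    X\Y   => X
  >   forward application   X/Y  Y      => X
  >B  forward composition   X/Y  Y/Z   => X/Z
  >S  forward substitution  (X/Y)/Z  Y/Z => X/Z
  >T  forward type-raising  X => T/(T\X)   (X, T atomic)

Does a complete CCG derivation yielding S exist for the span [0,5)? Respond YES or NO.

(NP/S)/NP NP/S S S/(NP\PP) NP\PP
CKY chart[0,5] = {N/(N\NP), NP, NP/(NP\NP), NP/(S\S), PP/(PP\NP), S/(S\NP)}; S ∉ chart

NO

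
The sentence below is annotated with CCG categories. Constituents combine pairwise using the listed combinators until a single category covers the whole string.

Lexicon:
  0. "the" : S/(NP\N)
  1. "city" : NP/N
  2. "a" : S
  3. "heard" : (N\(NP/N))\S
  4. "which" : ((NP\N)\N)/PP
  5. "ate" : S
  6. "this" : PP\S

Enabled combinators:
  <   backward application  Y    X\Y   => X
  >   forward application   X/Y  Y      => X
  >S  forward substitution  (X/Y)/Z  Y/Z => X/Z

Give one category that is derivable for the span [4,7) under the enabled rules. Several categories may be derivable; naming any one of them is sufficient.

(NP\N)\N

[0,7] S   >
  [0,1] "the" : S/(NP\N)
  [1,7] NP\N   <
    [1,4] N   <
      [1,2] "city" : NP/N
      [2,4] N\(NP/N)   <
        [2,3] "a" : S
        [3,4] "heard" : (N\(NP/N))\S
    [4,7] (NP\N)\N   >
      [4,5] "which" : ((NP\N)\N)/PP
      [5,7] PP   <
        [5,6] "ate" : S
        [6,7] "this" : PP\S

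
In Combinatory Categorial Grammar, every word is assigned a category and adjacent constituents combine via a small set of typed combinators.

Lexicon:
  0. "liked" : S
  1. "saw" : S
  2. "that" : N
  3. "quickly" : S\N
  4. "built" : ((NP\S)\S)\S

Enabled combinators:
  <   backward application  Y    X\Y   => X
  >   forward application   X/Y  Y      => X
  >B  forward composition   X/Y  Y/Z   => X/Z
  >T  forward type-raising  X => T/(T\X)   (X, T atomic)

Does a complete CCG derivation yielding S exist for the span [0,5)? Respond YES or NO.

NO

S S N S\N ((NP\S)\S)\S
CKY chart[0,5] = {N/(N\NP), NP, NP/(NP\NP), PP/(PP\NP), S/(S\NP)}; S ∉ chart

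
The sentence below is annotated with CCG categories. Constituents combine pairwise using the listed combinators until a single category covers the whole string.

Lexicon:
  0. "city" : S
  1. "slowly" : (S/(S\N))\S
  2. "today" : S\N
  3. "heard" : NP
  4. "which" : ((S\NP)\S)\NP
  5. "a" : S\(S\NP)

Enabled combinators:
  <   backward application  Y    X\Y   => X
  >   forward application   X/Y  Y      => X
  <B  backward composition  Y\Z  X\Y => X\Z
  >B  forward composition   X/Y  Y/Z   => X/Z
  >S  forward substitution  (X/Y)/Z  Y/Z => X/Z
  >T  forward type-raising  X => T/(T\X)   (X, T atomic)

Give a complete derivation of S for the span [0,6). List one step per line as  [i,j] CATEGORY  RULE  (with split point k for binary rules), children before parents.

[0,1] S  lex  "city"
[1,2] (S/(S\N))\S  lex  "slowly"
[0,2] S/(S\N)  <  k=1
[2,3] S\N  lex  "today"
[0,3] S  >  k=2
[3,4] NP  lex  "heard"
[4,5] ((S\NP)\S)\NP  lex  "which"
[3,5] (S\NP)\S  <  k=4
[0,5] S\NP  <  k=3
[5,6] S\(S\NP)  lex  "a"
[0,6] S  <  k=5

[0,6] S   <
  [0,5] S\NP   <
    [0,3] S   >
      [0,2] S/(S\N)   <
        [0,1] "city" : S
        [1,2] "slowly" : (S/(S\N))\S
      [2,3] "today" : S\N
    [3,5] (S\NP)\S   <
      [3,4] "heard" : NP
      [4,5] "which" : ((S\NP)\S)\NP
  [5,6] "a" : S\(S\NP)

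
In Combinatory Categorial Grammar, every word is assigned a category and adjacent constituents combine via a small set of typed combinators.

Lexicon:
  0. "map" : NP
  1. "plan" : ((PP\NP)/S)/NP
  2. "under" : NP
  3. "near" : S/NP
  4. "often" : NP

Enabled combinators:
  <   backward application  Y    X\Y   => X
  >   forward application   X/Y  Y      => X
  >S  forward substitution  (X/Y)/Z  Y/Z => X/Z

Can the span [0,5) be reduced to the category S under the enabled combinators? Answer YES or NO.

NO

NP ((PP\NP)/S)/NP NP S/NP NP
CKY chart[0,5] = {PP}; S ∉ chart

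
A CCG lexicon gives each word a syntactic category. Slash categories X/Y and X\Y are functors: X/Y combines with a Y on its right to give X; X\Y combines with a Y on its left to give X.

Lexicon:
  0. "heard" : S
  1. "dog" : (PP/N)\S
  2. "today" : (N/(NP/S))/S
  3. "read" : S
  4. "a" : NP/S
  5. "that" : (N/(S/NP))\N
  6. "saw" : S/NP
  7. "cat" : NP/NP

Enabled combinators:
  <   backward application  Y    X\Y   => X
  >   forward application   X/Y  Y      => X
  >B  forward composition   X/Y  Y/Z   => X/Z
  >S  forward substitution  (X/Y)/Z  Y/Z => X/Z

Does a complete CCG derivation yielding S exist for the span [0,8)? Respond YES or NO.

NO

S (PP/N)\S (N/(NP/S))/S S NP/S (N/(S/NP))\N S/NP NP/NP
CKY chart[0,8] = {PP}; S ∉ chart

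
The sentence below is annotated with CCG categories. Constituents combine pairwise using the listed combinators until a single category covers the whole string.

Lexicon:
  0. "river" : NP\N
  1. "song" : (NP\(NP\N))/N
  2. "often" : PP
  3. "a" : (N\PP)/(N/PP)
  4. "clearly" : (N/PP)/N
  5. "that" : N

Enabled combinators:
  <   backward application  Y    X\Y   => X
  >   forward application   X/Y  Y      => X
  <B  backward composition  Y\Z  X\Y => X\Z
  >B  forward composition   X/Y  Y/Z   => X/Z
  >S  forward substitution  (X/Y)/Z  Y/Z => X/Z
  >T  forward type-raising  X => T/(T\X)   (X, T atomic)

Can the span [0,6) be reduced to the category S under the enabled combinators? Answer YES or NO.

NO

NP\N (NP\(NP\N))/N PP (N\PP)/(N/PP) (N/PP)/N N
CKY chart[0,6] = {N/(N\NP), NP, NP/(NP\NP), PP/(PP\NP), S/(S\NP)}; S ∉ chart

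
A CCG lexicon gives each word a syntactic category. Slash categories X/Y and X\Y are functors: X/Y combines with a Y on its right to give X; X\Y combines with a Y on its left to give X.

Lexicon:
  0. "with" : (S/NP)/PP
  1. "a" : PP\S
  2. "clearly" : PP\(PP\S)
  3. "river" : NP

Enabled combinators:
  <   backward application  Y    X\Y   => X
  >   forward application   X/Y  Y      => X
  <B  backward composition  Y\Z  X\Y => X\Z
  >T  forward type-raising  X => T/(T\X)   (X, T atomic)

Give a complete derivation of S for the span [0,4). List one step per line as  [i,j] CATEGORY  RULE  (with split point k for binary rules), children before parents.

[0,4] S   >
  [0,3] S/NP   >
    [0,1] "with" : (S/NP)/PP
    [1,3] PP   <
      [1,2] "a" : PP\S
      [2,3] "clearly" : PP\(PP\S)
  [3,4] "river" : NP

[0,1] (S/NP)/PP  lex  "with"
[1,2] PP\S  lex  "a"
[2,3] PP\(PP\S)  lex  "clearly"
[1,3] PP  <  k=2
[0,3] S/NP  >  k=1
[3,4] NP  lex  "river"
[0,4] S  >  k=3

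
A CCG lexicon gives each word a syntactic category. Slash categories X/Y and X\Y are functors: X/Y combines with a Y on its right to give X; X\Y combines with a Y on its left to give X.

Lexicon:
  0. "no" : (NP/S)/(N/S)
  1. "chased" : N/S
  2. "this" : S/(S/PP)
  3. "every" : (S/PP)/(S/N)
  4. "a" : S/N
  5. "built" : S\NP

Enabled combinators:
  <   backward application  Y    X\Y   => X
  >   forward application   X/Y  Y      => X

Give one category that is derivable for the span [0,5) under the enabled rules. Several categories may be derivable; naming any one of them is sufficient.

[0,6] S   <
  [0,5] NP   >
    [0,2] NP/S   >
      [0,1] "no" : (NP/S)/(N/S)
      [1,2] "chased" : N/S
    [2,5] S   >
      [2,3] "this" : S/(S/PP)
      [3,5] S/PP   >
        [3,4] "every" : (S/PP)/(S/N)
        [4,5] "a" : S/N
  [5,6] "built" : S\NP

NP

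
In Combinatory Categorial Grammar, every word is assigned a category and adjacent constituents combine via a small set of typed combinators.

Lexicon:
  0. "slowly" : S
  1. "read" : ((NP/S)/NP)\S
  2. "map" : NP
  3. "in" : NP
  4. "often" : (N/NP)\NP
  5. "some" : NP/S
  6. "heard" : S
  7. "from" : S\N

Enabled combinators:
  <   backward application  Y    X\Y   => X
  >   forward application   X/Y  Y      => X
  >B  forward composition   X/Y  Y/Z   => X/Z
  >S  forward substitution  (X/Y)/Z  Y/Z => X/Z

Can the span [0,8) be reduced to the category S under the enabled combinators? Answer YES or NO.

S ((NP/S)/NP)\S NP NP (N/NP)\NP NP/S S S\N
CKY chart[0,8] = {NP}; S ∉ chart

NO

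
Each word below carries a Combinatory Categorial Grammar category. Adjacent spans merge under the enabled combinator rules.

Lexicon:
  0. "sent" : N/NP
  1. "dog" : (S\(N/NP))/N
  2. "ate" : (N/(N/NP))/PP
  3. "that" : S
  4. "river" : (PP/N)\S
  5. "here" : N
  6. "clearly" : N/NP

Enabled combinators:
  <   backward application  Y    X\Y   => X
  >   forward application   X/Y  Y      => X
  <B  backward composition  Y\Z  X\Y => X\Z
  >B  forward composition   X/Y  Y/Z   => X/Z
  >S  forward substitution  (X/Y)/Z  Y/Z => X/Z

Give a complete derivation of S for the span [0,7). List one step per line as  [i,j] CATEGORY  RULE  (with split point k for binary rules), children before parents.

[0,1] N/NP  lex  "sent"
[1,2] (S\(N/NP))/N  lex  "dog"
[2,3] (N/(N/NP))/PP  lex  "ate"
[3,4] S  lex  "that"
[4,5] (PP/N)\S  lex  "river"
[3,5] PP/N  <  k=4
[5,6] N  lex  "here"
[3,6] PP  >  k=5
[2,6] N/(N/NP)  >  k=3
[6,7] N/NP  lex  "clearly"
[2,7] N  >  k=6
[1,7] S\(N/NP)  >  k=2
[0,7] S  <  k=1

[0,7] S   <
  [0,1] "sent" : N/NP
  [1,7] S\(N/NP)   >
    [1,2] "dog" : (S\(N/NP))/N
    [2,7] N   >
      [2,6] N/(N/NP)   >
        [2,3] "ate" : (N/(N/NP))/PP
        [3,6] PP   >
          [3,5] PP/N   <
            [3,4] "that" : S
            [4,5] "river" : (PP/N)\S
          [5,6] "here" : N
      [6,7] "clearly" : N/NP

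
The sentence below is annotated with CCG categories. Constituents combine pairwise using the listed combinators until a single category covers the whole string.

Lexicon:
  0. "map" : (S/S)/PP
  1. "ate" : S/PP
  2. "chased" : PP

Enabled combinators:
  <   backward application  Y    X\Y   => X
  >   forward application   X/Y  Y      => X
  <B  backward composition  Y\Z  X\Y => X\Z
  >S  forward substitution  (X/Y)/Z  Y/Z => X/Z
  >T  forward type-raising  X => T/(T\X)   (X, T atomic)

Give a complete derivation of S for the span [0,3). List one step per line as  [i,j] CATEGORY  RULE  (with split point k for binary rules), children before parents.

[0,1] (S/S)/PP  lex  "map"
[1,2] S/PP  lex  "ate"
[0,2] S/PP  >S  k=1
[2,3] PP  lex  "chased"
[0,3] S  >  k=2

[0,3] S   >
  [0,2] S/PP   >S
    [0,1] "map" : (S/S)/PP
    [1,2] "ate" : S/PP
  [2,3] "chased" : PP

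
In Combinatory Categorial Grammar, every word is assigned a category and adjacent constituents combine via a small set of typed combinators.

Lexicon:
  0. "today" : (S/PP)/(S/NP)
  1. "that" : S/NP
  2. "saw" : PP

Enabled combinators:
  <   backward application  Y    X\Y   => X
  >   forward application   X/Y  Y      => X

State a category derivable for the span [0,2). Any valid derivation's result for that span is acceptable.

S/PP

[0,3] S   >
  [0,2] S/PP   >
    [0,1] "today" : (S/PP)/(S/NP)
    [1,2] "that" : S/NP
  [2,3] "saw" : PP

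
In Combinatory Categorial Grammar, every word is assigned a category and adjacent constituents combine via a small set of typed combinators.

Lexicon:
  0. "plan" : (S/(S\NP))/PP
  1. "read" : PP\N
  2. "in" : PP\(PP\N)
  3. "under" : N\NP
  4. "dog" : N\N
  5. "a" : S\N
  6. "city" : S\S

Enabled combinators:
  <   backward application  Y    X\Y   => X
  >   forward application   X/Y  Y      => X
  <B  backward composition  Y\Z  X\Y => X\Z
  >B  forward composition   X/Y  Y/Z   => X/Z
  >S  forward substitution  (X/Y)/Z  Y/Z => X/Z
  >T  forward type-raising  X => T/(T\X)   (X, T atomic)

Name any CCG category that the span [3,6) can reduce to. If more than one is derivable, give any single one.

[0,7] S   >
  [0,3] S/(S\NP)   >
    [0,1] "plan" : (S/(S\NP))/PP
    [1,3] PP   <
      [1,2] "read" : PP\N
      [2,3] "in" : PP\(PP\N)
  [3,7] S\NP   <B
    [3,6] S\NP   <B
      [3,4] "under" : N\NP
      [4,6] S\N   <B
        [4,5] "dog" : N\N
        [5,6] "a" : S\N
    [6,7] "city" : S\S

S\NP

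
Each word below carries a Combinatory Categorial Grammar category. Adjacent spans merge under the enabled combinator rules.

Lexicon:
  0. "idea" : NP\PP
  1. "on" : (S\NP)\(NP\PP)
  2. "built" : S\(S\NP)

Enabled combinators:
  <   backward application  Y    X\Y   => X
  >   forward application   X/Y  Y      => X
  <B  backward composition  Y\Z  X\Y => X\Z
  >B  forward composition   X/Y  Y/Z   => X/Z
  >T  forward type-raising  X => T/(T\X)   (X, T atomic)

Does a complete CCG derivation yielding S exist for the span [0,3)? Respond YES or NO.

YES

[0,3] S   <
  [0,2] S\NP   <
    [0,1] "idea" : NP\PP
    [1,2] "on" : (S\NP)\(NP\PP)
  [2,3] "built" : S\(S\NP)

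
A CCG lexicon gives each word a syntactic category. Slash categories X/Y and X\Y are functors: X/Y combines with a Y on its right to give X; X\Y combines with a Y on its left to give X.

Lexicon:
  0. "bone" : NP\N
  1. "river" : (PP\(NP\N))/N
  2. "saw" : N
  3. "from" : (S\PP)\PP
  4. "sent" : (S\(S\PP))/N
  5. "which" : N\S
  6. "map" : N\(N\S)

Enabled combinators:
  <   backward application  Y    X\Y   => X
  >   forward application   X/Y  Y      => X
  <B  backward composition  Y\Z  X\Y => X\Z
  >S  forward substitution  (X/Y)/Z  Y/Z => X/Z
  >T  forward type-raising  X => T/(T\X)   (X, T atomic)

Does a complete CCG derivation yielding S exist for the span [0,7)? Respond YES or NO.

YES

[0,7] S   <
  [0,4] S\PP   <
    [0,3] PP   <
      [0,1] "bone" : NP\N
      [1,3] PP\(NP\N)   >
        [1,2] "river" : (PP\(NP\N))/N
        [2,3] "saw" : N
    [3,4] "from" : (S\PP)\PP
  [4,7] S\(S\PP)   >
    [4,5] "sent" : (S\(S\PP))/N
    [5,7] N   <
      [5,6] "which" : N\S
      [6,7] "map" : N\(N\S)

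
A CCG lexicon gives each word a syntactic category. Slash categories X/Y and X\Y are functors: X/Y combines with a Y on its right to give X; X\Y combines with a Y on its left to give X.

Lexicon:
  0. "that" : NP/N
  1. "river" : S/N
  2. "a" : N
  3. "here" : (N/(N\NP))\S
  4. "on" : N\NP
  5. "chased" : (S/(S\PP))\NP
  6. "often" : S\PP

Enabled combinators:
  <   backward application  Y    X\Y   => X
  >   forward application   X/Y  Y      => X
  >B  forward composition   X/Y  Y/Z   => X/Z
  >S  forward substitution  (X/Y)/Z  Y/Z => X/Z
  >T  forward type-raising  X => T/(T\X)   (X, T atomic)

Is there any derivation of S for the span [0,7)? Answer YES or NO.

[0,7] S   >
  [0,6] S/(S\PP)   <
    [0,5] NP   >
      [0,1] "that" : NP/N
      [1,5] N   >
        [1,4] N/(N\NP)   <
          [1,3] S   >
            [1,2] "river" : S/N
            [2,3] "a" : N
          [3,4] "here" : (N/(N\NP))\S
        [4,5] "on" : N\NP
    [5,6] "chased" : (S/(S\PP))\NP
  [6,7] "often" : S\PP

YES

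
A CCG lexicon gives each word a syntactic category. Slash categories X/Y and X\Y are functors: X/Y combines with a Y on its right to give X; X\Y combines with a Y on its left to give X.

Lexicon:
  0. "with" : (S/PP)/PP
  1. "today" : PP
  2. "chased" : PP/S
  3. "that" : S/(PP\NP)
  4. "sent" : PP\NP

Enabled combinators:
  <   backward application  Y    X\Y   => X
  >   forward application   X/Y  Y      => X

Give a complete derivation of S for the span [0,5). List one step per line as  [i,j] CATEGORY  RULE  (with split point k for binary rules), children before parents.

[0,1] (S/PP)/PP  lex  "with"
[1,2] PP  lex  "today"
[0,2] S/PP  >  k=1
[2,3] PP/S  lex  "chased"
[3,4] S/(PP\NP)  lex  "that"
[4,5] PP\NP  lex  "sent"
[3,5] S  >  k=4
[2,5] PP  >  k=3
[0,5] S  >  k=2

[0,5] S   >
  [0,2] S/PP   >
    [0,1] "with" : (S/PP)/PP
    [1,2] "today" : PP
  [2,5] PP   >
    [2,3] "chased" : PP/S
    [3,5] S   >
      [3,4] "that" : S/(PP\NP)
      [4,5] "sent" : PP\NP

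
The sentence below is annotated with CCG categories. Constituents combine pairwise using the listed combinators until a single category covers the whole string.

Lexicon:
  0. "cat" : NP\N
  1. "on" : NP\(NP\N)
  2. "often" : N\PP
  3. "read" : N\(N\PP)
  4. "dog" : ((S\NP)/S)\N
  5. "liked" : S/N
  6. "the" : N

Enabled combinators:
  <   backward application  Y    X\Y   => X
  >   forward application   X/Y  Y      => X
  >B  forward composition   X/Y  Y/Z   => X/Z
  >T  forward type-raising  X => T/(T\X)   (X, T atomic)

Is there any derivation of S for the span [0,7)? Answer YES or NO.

YES

[0,7] S   <
  [0,2] NP   <
    [0,1] "cat" : NP\N
    [1,2] "on" : NP\(NP\N)
  [2,7] S\NP   >
    [2,5] (S\NP)/S   <
      [2,4] N   <
        [2,3] "often" : N\PP
        [3,4] "read" : N\(N\PP)
      [4,5] "dog" : ((S\NP)/S)\N
    [5,7] S   >
      [5,6] "liked" : S/N
      [6,7] "the" : N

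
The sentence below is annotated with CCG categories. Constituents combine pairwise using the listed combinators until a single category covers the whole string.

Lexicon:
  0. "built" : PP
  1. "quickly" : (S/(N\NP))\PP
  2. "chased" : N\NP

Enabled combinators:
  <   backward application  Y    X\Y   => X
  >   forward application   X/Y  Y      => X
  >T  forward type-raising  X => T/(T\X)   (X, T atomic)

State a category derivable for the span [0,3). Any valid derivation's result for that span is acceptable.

S

[0,3] S   >
  [0,2] S/(N\NP)   <
    [0,1] "built" : PP
    [1,2] "quickly" : (S/(N\NP))\PP
  [2,3] "chased" : N\NP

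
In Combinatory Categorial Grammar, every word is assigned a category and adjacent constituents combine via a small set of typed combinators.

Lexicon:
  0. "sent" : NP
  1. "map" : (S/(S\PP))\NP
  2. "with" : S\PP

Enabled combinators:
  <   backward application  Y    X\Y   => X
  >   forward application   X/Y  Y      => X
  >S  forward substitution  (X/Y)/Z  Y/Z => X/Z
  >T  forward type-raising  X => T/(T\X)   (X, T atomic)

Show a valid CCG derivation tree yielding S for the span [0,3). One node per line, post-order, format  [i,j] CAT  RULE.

[0,1] NP  lex  "sent"
[1,2] (S/(S\PP))\NP  lex  "map"
[0,2] S/(S\PP)  <  k=1
[2,3] S\PP  lex  "with"
[0,3] S  >  k=2

[0,3] S   >
  [0,2] S/(S\PP)   <
    [0,1] "sent" : NP
    [1,2] "map" : (S/(S\PP))\NP
  [2,3] "with" : S\PP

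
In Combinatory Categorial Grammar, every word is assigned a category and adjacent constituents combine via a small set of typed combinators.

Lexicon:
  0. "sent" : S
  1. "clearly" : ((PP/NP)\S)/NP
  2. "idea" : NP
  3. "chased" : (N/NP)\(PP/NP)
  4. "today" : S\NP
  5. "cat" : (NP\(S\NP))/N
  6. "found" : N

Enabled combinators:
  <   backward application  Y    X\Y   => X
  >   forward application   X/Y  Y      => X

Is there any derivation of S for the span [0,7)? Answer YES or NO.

S ((PP/NP)\S)/NP NP (N/NP)\(PP/NP) S\NP (NP\(S\NP))/N N
CKY chart[0,7] = {N}; S ∉ chart

NO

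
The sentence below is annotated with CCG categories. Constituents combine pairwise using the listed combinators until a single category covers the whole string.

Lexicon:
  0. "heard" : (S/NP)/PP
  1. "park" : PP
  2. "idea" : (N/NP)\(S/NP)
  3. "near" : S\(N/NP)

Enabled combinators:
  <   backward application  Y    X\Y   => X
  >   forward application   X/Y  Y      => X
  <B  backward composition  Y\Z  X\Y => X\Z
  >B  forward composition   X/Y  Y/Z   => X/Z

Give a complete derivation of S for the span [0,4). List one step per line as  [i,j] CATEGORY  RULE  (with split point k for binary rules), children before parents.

[0,4] S   <
  [0,3] N/NP   <
    [0,2] S/NP   >
      [0,1] "heard" : (S/NP)/PP
      [1,2] "park" : PP
    [2,3] "idea" : (N/NP)\(S/NP)
  [3,4] "near" : S\(N/NP)

[0,1] (S/NP)/PP  lex  "heard"
[1,2] PP  lex  "park"
[0,2] S/NP  >  k=1
[2,3] (N/NP)\(S/NP)  lex  "idea"
[0,3] N/NP  <  k=2
[3,4] S\(N/NP)  lex  "near"
[0,4] S  <  k=3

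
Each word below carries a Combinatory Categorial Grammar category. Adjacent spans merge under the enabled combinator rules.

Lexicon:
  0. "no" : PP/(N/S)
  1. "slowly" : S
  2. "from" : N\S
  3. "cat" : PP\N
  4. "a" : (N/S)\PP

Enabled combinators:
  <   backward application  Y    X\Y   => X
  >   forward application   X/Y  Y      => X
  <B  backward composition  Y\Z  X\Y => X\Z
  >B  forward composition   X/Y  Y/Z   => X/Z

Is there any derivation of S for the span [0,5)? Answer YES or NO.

PP/(N/S) S N\S PP\N (N/S)\PP
CKY chart[0,5] = {PP}; S ∉ chart

NO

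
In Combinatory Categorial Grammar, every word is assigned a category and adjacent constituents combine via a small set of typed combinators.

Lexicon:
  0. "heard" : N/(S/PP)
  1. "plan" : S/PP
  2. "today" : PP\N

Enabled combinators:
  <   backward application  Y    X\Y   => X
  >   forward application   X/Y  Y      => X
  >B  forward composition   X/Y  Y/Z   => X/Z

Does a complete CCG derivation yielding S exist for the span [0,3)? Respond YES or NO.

N/(S/PP) S/PP PP\N
CKY chart[0,3] = {PP}; S ∉ chart

NO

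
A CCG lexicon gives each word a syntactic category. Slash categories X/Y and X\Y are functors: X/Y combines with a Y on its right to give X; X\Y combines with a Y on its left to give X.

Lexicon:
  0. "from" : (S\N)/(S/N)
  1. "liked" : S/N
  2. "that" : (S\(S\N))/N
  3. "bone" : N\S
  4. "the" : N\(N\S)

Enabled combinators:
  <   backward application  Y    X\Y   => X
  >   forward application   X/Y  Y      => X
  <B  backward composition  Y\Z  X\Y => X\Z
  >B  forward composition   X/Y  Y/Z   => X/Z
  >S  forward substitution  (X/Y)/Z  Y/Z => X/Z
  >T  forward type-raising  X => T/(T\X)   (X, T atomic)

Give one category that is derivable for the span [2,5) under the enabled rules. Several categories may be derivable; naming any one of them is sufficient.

[0,5] S   <
  [0,2] S\N   >
    [0,1] "from" : (S\N)/(S/N)
    [1,2] "liked" : S/N
  [2,5] S\(S\N)   >
    [2,3] "that" : (S\(S\N))/N
    [3,5] N   <
      [3,4] "bone" : N\S
      [4,5] "the" : N\(N\S)

S\(S\N)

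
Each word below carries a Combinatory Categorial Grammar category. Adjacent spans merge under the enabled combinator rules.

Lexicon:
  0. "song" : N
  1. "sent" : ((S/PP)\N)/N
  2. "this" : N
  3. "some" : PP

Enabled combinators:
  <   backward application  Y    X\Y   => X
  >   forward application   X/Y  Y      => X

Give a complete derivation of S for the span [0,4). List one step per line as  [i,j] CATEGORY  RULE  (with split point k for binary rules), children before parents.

[0,4] S   >
  [0,3] S/PP   <
    [0,1] "song" : N
    [1,3] (S/PP)\N   >
      [1,2] "sent" : ((S/PP)\N)/N
      [2,3] "this" : N
  [3,4] "some" : PP

[0,1] N  lex  "song"
[1,2] ((S/PP)\N)/N  lex  "sent"
[2,3] N  lex  "this"
[1,3] (S/PP)\N  >  k=2
[0,3] S/PP  <  k=1
[3,4] PP  lex  "some"
[0,4] S  >  k=3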